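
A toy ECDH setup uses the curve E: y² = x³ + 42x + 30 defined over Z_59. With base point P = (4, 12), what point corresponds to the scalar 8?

Double-and-add on 8 = (1000)₂. Start with P = (4, 12) for the leading 1-bit.
double: tangent at (4, 12): λ = (3·4² + 42)/(2·12) ≡ 31/24. 24⁻¹ ≡ 32 (mod 59), so λ ≡ 31·32 ≡ 48.
  x = λ² - 4 - 4 = 2304 - 8 ≡ 54; y = λ·(4 - 54) - 12 ≡ 7. → (54, 7)
double: tangent at (54, 7): λ = (3·54² + 42)/(2·7) ≡ 58/14. 14⁻¹ ≡ 38 (mod 59), so λ ≡ 58·38 ≡ 21.
  x = λ² - 54 - 54 = 441 - 108 ≡ 38; y = λ·(54 - 38) - 7 ≡ 34. → (38, 34)
double: tangent at (38, 34): λ = (3·38² + 42)/(2·34) ≡ 8/9. 9⁻¹ ≡ 46 (mod 59), so λ ≡ 8·46 ≡ 14.
  x = λ² - 38 - 38 = 196 - 76 ≡ 2; y = λ·(38 - 2) - 34 ≡ 57. → (2, 57)

(2, 57)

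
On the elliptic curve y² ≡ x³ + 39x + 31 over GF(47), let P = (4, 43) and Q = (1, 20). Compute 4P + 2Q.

(39, 37)

First 4P:
Repeated addition: build up to 4P.
2P: tangent at (4, 43): λ = (3·4² + 39)/(2·43) ≡ 40/39. 39⁻¹ ≡ 41 (mod 47) since 39·41 = 1599 ≡ 1, so λ ≡ 40·41 ≡ 42.
  x = λ² - 4 - 4 = 1764 - 8 ≡ 17; y = λ·(4 - 17) - 43 ≡ 22. → (17, 22)
3P: (17, 22) + (4, 43). λ = (43 - 22)/(4 - 17) ≡ 21/34 mod 47. 34⁻¹ ≡ 18 (mod 47), so λ ≡ 2.
  x = λ² - 17 - 4 = 4 - 21 ≡ 30; y = λ·(17 - 30) - 22 ≡ 46. → (30, 46)
4P: (30, 46) + (4, 43). λ = (43 - 46)/(4 - 30) ≡ 44/21 mod 47. 21⁻¹ ≡ 9 (mod 47) since 21·9 = 189 ≡ 1, so λ ≡ 20.
  x = λ² - 30 - 4 = 400 - 34 ≡ 37; y = λ·(30 - 37) - 46 ≡ 2. → (37, 2)
4P = (37, 2).
Next 2Q:
Repeated addition: build up to 2Q.
2Q: tangent at (1, 20): λ = (3·1² + 39)/(2·20) ≡ 42/40. 40⁻¹ ≡ 20 (mod 47), so λ ≡ 42·20 ≡ 41.
  x = λ² - 1 - 1 = 1681 - 2 ≡ 34; y = λ·(1 - 34) - 20 ≡ 37. → (34, 37)
2Q = (34, 37).
Finally 4P + 2Q:
(37, 2) + (34, 37). λ = (37 - 2)/(34 - 37) ≡ 35/44 mod 47. 44⁻¹ ≡ 31 (mod 47) since 44·31 = 1364 ≡ 1, so λ ≡ 4.
  x = λ² - 37 - 34 = 16 - 71 ≡ 39; y = λ·(37 - 39) - 2 ≡ 37. → (39, 37)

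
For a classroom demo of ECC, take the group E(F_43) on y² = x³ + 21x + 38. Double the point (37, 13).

tangent at (37, 13): λ = (3·37² + 21)/(2·13) ≡ 0/26. 26⁻¹ ≡ 5 (mod 43) since 26·5 = 130 ≡ 1, so λ ≡ 0·5 ≡ 0.
  x = λ² - 37 - 37 = 0 - 74 ≡ 12; y = λ·(37 - 12) - 13 ≡ 30. → (12, 30)

(12, 30)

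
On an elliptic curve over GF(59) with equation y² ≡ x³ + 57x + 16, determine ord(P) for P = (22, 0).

2P: (22, 0) + (22, 0): same x and y₁ ≡ -y₂, so the sum is 𝒪.
2P = 𝒪, so the order is 2.

2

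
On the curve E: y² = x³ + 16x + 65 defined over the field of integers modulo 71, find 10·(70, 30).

(64, 6)

Write G = (70, 30).
Repeated addition: build up to 10G.
2G: tangent at (70, 30): λ = (3·70² + 16)/(2·30) ≡ 19/60. 60⁻¹ ≡ 58 (mod 71), so λ ≡ 19·58 ≡ 37.
  x = λ² - 70 - 70 = 1369 - 140 ≡ 22; y = λ·(70 - 22) - 30 ≡ 42. → (22, 42)
3G: (22, 42) + (70, 30). λ = (30 - 42)/(70 - 22) ≡ 59/48 mod 71. 48⁻¹ ≡ 37 (mod 71), so λ ≡ 53.
  x = λ² - 22 - 70 = 2809 - 92 ≡ 19; y = λ·(22 - 19) - 42 ≡ 46. → (19, 46)
4G: (19, 46) + (70, 30). λ = (30 - 46)/(70 - 19) ≡ 55/51 mod 71. 51⁻¹ ≡ 39 (mod 71) since 51·39 = 1989 ≡ 1, so λ ≡ 15.
  x = λ² - 19 - 70 = 225 - 89 ≡ 65; y = λ·(19 - 65) - 46 ≡ 45. → (65, 45)
5G: (65, 45) + (70, 30). λ = (30 - 45)/(70 - 65) ≡ 56/5 mod 71. 5⁻¹ ≡ 57 (mod 71) since 5·57 = 285 ≡ 1, so λ ≡ 68.
  x = λ² - 65 - 70 = 4624 - 135 ≡ 16; y = λ·(65 - 16) - 45 ≡ 21. → (16, 21)
6G: (16, 21) + (70, 30). λ = (30 - 21)/(70 - 16) ≡ 9/54 mod 71. 54⁻¹ ≡ 25 (mod 71), so λ ≡ 12.
  x = λ² - 16 - 70 = 144 - 86 ≡ 58; y = λ·(16 - 58) - 21 ≡ 43. → (58, 43)
7G: (58, 43) + (70, 30). λ = (30 - 43)/(70 - 58) ≡ 58/12 mod 71. 12⁻¹ ≡ 6 (mod 71), so λ ≡ 64.
  x = λ² - 58 - 70 = 4096 - 128 ≡ 63; y = λ·(58 - 63) - 43 ≡ 63. → (63, 63)
8G: (63, 63) + (70, 30). λ = (30 - 63)/(70 - 63) ≡ 38/7 mod 71. 7⁻¹ ≡ 61 (mod 71) since 7·61 = 427 ≡ 1, so λ ≡ 46.
  x = λ² - 63 - 70 = 2116 - 133 ≡ 66; y = λ·(63 - 66) - 63 ≡ 12. → (66, 12)
9G: (66, 12) + (70, 30). λ = (30 - 12)/(70 - 66) ≡ 18/4 mod 71. 4⁻¹ ≡ 18 (mod 71) since 4·18 = 72 ≡ 1, so λ ≡ 40.
  x = λ² - 66 - 70 = 1600 - 136 ≡ 44; y = λ·(66 - 44) - 12 ≡ 16. → (44, 16)
10G: (44, 16) + (70, 30). λ = (30 - 16)/(70 - 44) ≡ 14/26 mod 71. 26⁻¹ ≡ 41 (mod 71), so λ ≡ 6.
  x = λ² - 44 - 70 = 36 - 114 ≡ 64; y = λ·(44 - 64) - 16 ≡ 6. → (64, 6)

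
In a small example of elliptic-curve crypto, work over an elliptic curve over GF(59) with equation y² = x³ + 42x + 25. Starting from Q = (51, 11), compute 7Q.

(47, 25)

Double-and-add on 7 = (111)₂. Start with Q = (51, 11) for the leading 1-bit.
double: tangent at (51, 11): λ = (3·51² + 42)/(2·11) ≡ 57/22. 22⁻¹ ≡ 51 (mod 59) since 22·51 = 1122 ≡ 1, so λ ≡ 57·51 ≡ 16.
  x = λ² - 51 - 51 = 256 - 102 ≡ 36; y = λ·(51 - 36) - 11 ≡ 52. → (36, 52)
add Q: (36, 52) + (51, 11). λ = (11 - 52)/(51 - 36) ≡ 18/15 mod 59. 15⁻¹ ≡ 4 (mod 59), so λ ≡ 13.
  x = λ² - 36 - 51 = 169 - 87 ≡ 23; y = λ·(36 - 23) - 52 ≡ 58. → (23, 58)
double: tangent at (23, 58): λ = (3·23² + 42)/(2·58) ≡ 36/57. 57⁻¹ ≡ 29 (mod 59) since 57·29 = 1653 ≡ 1, so λ ≡ 36·29 ≡ 41.
  x = λ² - 23 - 23 = 1681 - 46 ≡ 42; y = λ·(23 - 42) - 58 ≡ 48. → (42, 48)
add Q: (42, 48) + (51, 11). λ = (11 - 48)/(51 - 42) ≡ 22/9 mod 59. 9⁻¹ ≡ 46 (mod 59), so λ ≡ 9.
  x = λ² - 42 - 51 = 81 - 93 ≡ 47; y = λ·(42 - 47) - 48 ≡ 25. → (47, 25)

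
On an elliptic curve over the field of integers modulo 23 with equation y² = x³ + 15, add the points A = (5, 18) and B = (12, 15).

(5, 18) + (12, 15). λ = (15 - 18)/(12 - 5) ≡ 20/7 mod 23. 7⁻¹ ≡ 10 (mod 23) since 7·10 = 70 ≡ 1, so λ ≡ 16.
  x = λ² - 5 - 12 = 256 - 17 ≡ 9; y = λ·(5 - 9) - 18 ≡ 10. → (9, 10)

(9, 10)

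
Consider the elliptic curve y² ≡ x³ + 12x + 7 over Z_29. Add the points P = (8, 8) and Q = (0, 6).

(8, 8) + (0, 6). λ = (6 - 8)/(0 - 8) ≡ 27/21 mod 29. 21⁻¹ ≡ 18 (mod 29), so λ ≡ 22.
  x = λ² - 8 - 0 = 484 - 8 ≡ 12; y = λ·(8 - 12) - 8 ≡ 20. → (12, 20)

(12, 20)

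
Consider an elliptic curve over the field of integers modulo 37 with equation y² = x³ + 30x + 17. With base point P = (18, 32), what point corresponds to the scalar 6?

(32, 1)

Repeated addition: build up to 6P.
2P: tangent at (18, 32): λ = (3·18² + 30)/(2·32) ≡ 3/27. 27⁻¹ ≡ 11 (mod 37), so λ ≡ 3·11 ≡ 33.
  x = λ² - 18 - 18 = 1089 - 36 ≡ 17; y = λ·(18 - 17) - 32 ≡ 1. → (17, 1)
3P: (17, 1) + (18, 32). λ = (32 - 1)/(18 - 17) ≡ 31/1 mod 37. 1⁻¹ ≡ 1 (mod 37), so λ ≡ 31.
  x = λ² - 17 - 18 = 961 - 35 ≡ 1; y = λ·(17 - 1) - 1 ≡ 14. → (1, 14)
4P: (1, 14) + (18, 32). λ = (32 - 14)/(18 - 1) ≡ 18/17 mod 37. 17⁻¹ ≡ 24 (mod 37) since 17·24 = 408 ≡ 1, so λ ≡ 25.
  x = λ² - 1 - 18 = 625 - 19 ≡ 14; y = λ·(1 - 14) - 14 ≡ 31. → (14, 31)
5P: (14, 31) + (18, 32). λ = (32 - 31)/(18 - 14) ≡ 1/4 mod 37. 4⁻¹ ≡ 28 (mod 37) since 4·28 = 112 ≡ 1, so λ ≡ 28.
  x = λ² - 14 - 18 = 784 - 32 ≡ 12; y = λ·(14 - 12) - 31 ≡ 25. → (12, 25)
6P: (12, 25) + (18, 32). λ = (32 - 25)/(18 - 12) ≡ 7/6 mod 37. 6⁻¹ ≡ 31 (mod 37) since 6·31 = 186 ≡ 1, so λ ≡ 32.
  x = λ² - 12 - 18 = 1024 - 30 ≡ 32; y = λ·(12 - 32) - 25 ≡ 1. → (32, 1)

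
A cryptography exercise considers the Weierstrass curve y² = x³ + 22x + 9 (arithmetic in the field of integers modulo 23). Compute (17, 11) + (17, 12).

O

The two points share x = 17 and their y-coordinates satisfy 11 + 12 ≡ 0 (mod 23), so they are inverses. Their sum is the point at infinity.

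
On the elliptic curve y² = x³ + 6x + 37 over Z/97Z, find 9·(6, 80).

Write P = (6, 80).
Repeated addition: build up to 9P.
2P: tangent at (6, 80): λ = (3·6² + 6)/(2·80) ≡ 17/63. 63⁻¹ ≡ 77 (mod 97), so λ ≡ 17·77 ≡ 48.
  x = λ² - 6 - 6 = 2304 - 12 ≡ 61; y = λ·(6 - 61) - 80 ≡ 93. → (61, 93)
3P: (61, 93) + (6, 80). λ = (80 - 93)/(6 - 61) ≡ 84/42 mod 97. 42⁻¹ ≡ 67 (mod 97), so λ ≡ 2.
  x = λ² - 61 - 6 = 4 - 67 ≡ 34; y = λ·(61 - 34) - 93 ≡ 58. → (34, 58)
4P: (34, 58) + (6, 80). λ = (80 - 58)/(6 - 34) ≡ 22/69 mod 97. 69⁻¹ ≡ 45 (mod 97) since 69·45 = 3105 ≡ 1, so λ ≡ 20.
  x = λ² - 34 - 6 = 400 - 40 ≡ 69; y = λ·(34 - 69) - 58 ≡ 18. → (69, 18)
5P: (69, 18) + (6, 80). λ = (80 - 18)/(6 - 69) ≡ 62/34 mod 97. 34⁻¹ ≡ 20 (mod 97), so λ ≡ 76.
  x = λ² - 69 - 6 = 5776 - 75 ≡ 75; y = λ·(69 - 75) - 18 ≡ 11. → (75, 11)
6P: (75, 11) + (6, 80). λ = (80 - 11)/(6 - 75) ≡ 69/28 mod 97. 28⁻¹ ≡ 52 (mod 97), so λ ≡ 96.
  x = λ² - 75 - 6 = 9216 - 81 ≡ 17; y = λ·(75 - 17) - 11 ≡ 28. → (17, 28)
7P: (17, 28) + (6, 80). λ = (80 - 28)/(6 - 17) ≡ 52/86 mod 97. 86⁻¹ ≡ 44 (mod 97), so λ ≡ 57.
  x = λ² - 17 - 6 = 3249 - 23 ≡ 25; y = λ·(17 - 25) - 28 ≡ 1. → (25, 1)
8P: (25, 1) + (6, 80). λ = (80 - 1)/(6 - 25) ≡ 79/78 mod 97. 78⁻¹ ≡ 51 (mod 97) since 78·51 = 3978 ≡ 1, so λ ≡ 52.
  x = λ² - 25 - 6 = 2704 - 31 ≡ 54; y = λ·(25 - 54) - 1 ≡ 43. → (54, 43)
9P: (54, 43) + (6, 80). λ = (80 - 43)/(6 - 54) ≡ 37/49 mod 97. 49⁻¹ ≡ 2 (mod 97), so λ ≡ 74.
  x = λ² - 54 - 6 = 5476 - 60 ≡ 81; y = λ·(54 - 81) - 43 ≡ 93. → (81, 93)

(81, 93)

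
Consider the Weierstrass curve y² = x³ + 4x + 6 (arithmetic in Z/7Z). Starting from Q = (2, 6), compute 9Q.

Repeated addition: build up to 9Q.
2Q: tangent at (2, 6): λ = (3·2² + 4)/(2·6) ≡ 2/5. 5⁻¹ ≡ 3 (mod 7) since 5·3 = 15 ≡ 1, so λ ≡ 2·3 ≡ 6.
  x = λ² - 2 - 2 = 36 - 4 ≡ 4; y = λ·(2 - 4) - 6 ≡ 3. → (4, 3)
3Q: (4, 3) + (2, 6). λ = (6 - 3)/(2 - 4) ≡ 3/5 mod 7. 5⁻¹ ≡ 3 (mod 7) since 5·3 = 15 ≡ 1, so λ ≡ 2.
  x = λ² - 4 - 2 = 4 - 6 ≡ 5; y = λ·(4 - 5) - 3 ≡ 2. → (5, 2)
4Q: (5, 2) + (2, 6). λ = (6 - 2)/(2 - 5) ≡ 4/4 mod 7. 4⁻¹ ≡ 2 (mod 7), so λ ≡ 1.
  x = λ² - 5 - 2 = 1 - 7 ≡ 1; y = λ·(5 - 1) - 2 ≡ 2. → (1, 2)
5Q: (1, 2) + (2, 6). λ = (6 - 2)/(2 - 1) ≡ 4/1 mod 7. 1⁻¹ ≡ 1 (mod 7) since 1·1 = 1 ≡ 1, so λ ≡ 4.
  x = λ² - 1 - 2 = 16 - 3 ≡ 6; y = λ·(1 - 6) - 2 ≡ 6. → (6, 6)
6Q: (6, 6) + (2, 6). λ = (6 - 6)/(2 - 6) ≡ 0/3 mod 7. 3⁻¹ ≡ 5 (mod 7) since 3·5 = 15 ≡ 1, so λ ≡ 0.
  x = λ² - 6 - 2 = 0 - 8 ≡ 6; y = λ·(6 - 6) - 6 ≡ 1. → (6, 1)
7Q: (6, 1) + (2, 6). λ = (6 - 1)/(2 - 6) ≡ 5/3 mod 7. 3⁻¹ ≡ 5 (mod 7), so λ ≡ 4.
  x = λ² - 6 - 2 = 16 - 8 ≡ 1; y = λ·(6 - 1) - 1 ≡ 5. → (1, 5)
8Q: (1, 5) + (2, 6). λ = (6 - 5)/(2 - 1) ≡ 1/1 mod 7. 1⁻¹ ≡ 1 (mod 7), so λ ≡ 1.
  x = λ² - 1 - 2 = 1 - 3 ≡ 5; y = λ·(1 - 5) - 5 ≡ 5. → (5, 5)
9Q: (5, 5) + (2, 6). λ = (6 - 5)/(2 - 5) ≡ 1/4 mod 7. 4⁻¹ ≡ 2 (mod 7), so λ ≡ 2.
  x = λ² - 5 - 2 = 4 - 7 ≡ 4; y = λ·(5 - 4) - 5 ≡ 4. → (4, 4)

(4, 4)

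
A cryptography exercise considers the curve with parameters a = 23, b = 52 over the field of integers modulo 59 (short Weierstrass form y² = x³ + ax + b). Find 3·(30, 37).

Write P = (30, 37).
Repeated addition: build up to 3P.
2P: tangent at (30, 37): λ = (3·30² + 23)/(2·37) ≡ 9/15. 15⁻¹ ≡ 4 (mod 59) since 15·4 = 60 ≡ 1, so λ ≡ 9·4 ≡ 36.
  x = λ² - 30 - 30 = 1296 - 60 ≡ 56; y = λ·(30 - 56) - 37 ≡ 30. → (56, 30)
3P: (56, 30) + (30, 37). λ = (37 - 30)/(30 - 56) ≡ 7/33 mod 59. 33⁻¹ ≡ 34 (mod 59), so λ ≡ 2.
  x = λ² - 56 - 30 = 4 - 86 ≡ 36; y = λ·(56 - 36) - 30 ≡ 10. → (36, 10)

(36, 10)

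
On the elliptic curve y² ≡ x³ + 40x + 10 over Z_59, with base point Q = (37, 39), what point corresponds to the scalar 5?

Double-and-add on 5 = (101)₂. Start with Q = (37, 39) for the leading 1-bit.
double: tangent at (37, 39): λ = (3·37² + 40)/(2·39) ≡ 17/19. 19⁻¹ ≡ 28 (mod 59) since 19·28 = 532 ≡ 1, so λ ≡ 17·28 ≡ 4.
  x = λ² - 37 - 37 = 16 - 74 ≡ 1; y = λ·(37 - 1) - 39 ≡ 46. → (1, 46)
double: tangent at (1, 46): λ = (3·1² + 40)/(2·46) ≡ 43/33. 33⁻¹ ≡ 34 (mod 59), so λ ≡ 43·34 ≡ 46.
  x = λ² - 1 - 1 = 2116 - 2 ≡ 49; y = λ·(1 - 49) - 46 ≡ 47. → (49, 47)
add Q: (49, 47) + (37, 39). λ = (39 - 47)/(37 - 49) ≡ 51/47 mod 59. 47⁻¹ ≡ 54 (mod 59) since 47·54 = 2538 ≡ 1, so λ ≡ 40.
  x = λ² - 49 - 37 = 1600 - 86 ≡ 39; y = λ·(49 - 39) - 47 ≡ 58. → (39, 58)

(39, 58)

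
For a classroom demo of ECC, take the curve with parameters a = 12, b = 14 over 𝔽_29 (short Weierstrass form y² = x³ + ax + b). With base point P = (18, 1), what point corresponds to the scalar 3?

(22, 14)

Repeated addition: build up to 3P.
2P: tangent at (18, 1): λ = (3·18² + 12)/(2·1) ≡ 27/2. 2⁻¹ ≡ 15 (mod 29) since 2·15 = 30 ≡ 1, so λ ≡ 27·15 ≡ 28.
  x = λ² - 18 - 18 = 784 - 36 ≡ 23; y = λ·(18 - 23) - 1 ≡ 4. → (23, 4)
3P: (23, 4) + (18, 1). λ = (1 - 4)/(18 - 23) ≡ 26/24 mod 29. 24⁻¹ ≡ 23 (mod 29), so λ ≡ 18.
  x = λ² - 23 - 18 = 324 - 41 ≡ 22; y = λ·(23 - 22) - 4 ≡ 14. → (22, 14)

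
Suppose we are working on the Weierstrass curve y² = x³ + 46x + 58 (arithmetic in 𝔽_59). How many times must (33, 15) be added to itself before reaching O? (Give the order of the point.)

2P: tangent at (33, 15): λ = (3·33² + 46)/(2·15) ≡ 9/30. 30⁻¹ ≡ 2 (mod 59), so λ ≡ 9·2 ≡ 18.
  x = λ² - 33 - 33 = 324 - 66 ≡ 22; y = λ·(33 - 22) - 15 ≡ 6. → (22, 6)
3P: (22, 6) + (33, 15). λ = (15 - 6)/(33 - 22) ≡ 9/11 mod 59. 11⁻¹ ≡ 43 (mod 59), so λ ≡ 33.
  x = λ² - 22 - 33 = 1089 - 55 ≡ 31; y = λ·(22 - 31) - 6 ≡ 51. → (31, 51)
4P: (31, 51) + (33, 15). λ = (15 - 51)/(33 - 31) ≡ 23/2 mod 59. 2⁻¹ ≡ 30 (mod 59), so λ ≡ 41.
  x = λ² - 31 - 33 = 1681 - 64 ≡ 24; y = λ·(31 - 24) - 51 ≡ 0. → (24, 0)
5P: (24, 0) + (33, 15). λ = (15 - 0)/(33 - 24) ≡ 15/9 mod 59. 9⁻¹ ≡ 46 (mod 59), so λ ≡ 41.
  x = λ² - 24 - 33 = 1681 - 57 ≡ 31; y = λ·(24 - 31) - 0 ≡ 8. → (31, 8)
6P: (31, 8) + (33, 15). λ = (15 - 8)/(33 - 31) ≡ 7/2 mod 59. 2⁻¹ ≡ 30 (mod 59) since 2·30 = 60 ≡ 1, so λ ≡ 33.
  x = λ² - 31 - 33 = 1089 - 64 ≡ 22; y = λ·(31 - 22) - 8 ≡ 53. → (22, 53)
7P: (22, 53) + (33, 15). λ = (15 - 53)/(33 - 22) ≡ 21/11 mod 59. 11⁻¹ ≡ 43 (mod 59) since 11·43 = 473 ≡ 1, so λ ≡ 18.
  x = λ² - 22 - 33 = 324 - 55 ≡ 33; y = λ·(22 - 33) - 53 ≡ 44. → (33, 44)
8P: (33, 44) + (33, 15): same x and y₁ ≡ -y₂, so the sum is O.
8P = O, so the order is 8.

8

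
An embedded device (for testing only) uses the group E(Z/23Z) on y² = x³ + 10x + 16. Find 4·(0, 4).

(12, 22)

Write Q = (0, 4).
Double-and-add on 4 = (100)₂. Start with Q = (0, 4) for the leading 1-bit.
double: tangent at (0, 4): λ = (3·0² + 10)/(2·4) ≡ 10/8. 8⁻¹ ≡ 3 (mod 23) since 8·3 = 24 ≡ 1, so λ ≡ 10·3 ≡ 7.
  x = λ² - 0 - 0 = 49 - 0 ≡ 3; y = λ·(0 - 3) - 4 ≡ 21. → (3, 21)
double: tangent at (3, 21): λ = (3·3² + 10)/(2·21) ≡ 14/19. 19⁻¹ ≡ 17 (mod 23), so λ ≡ 14·17 ≡ 8.
  x = λ² - 3 - 3 = 64 - 6 ≡ 12; y = λ·(3 - 12) - 21 ≡ 22. → (12, 22)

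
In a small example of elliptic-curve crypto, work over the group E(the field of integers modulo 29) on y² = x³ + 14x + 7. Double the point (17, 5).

tangent at (17, 5): λ = (3·17² + 14)/(2·5) ≡ 11/10. 10⁻¹ ≡ 3 (mod 29) since 10·3 = 30 ≡ 1, so λ ≡ 11·3 ≡ 4.
  x = λ² - 17 - 17 = 16 - 34 ≡ 11; y = λ·(17 - 11) - 5 ≡ 19. → (11, 19)

(11, 19)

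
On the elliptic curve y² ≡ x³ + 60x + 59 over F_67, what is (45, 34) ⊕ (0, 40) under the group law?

(11, 24)

(45, 34) + (0, 40). λ = (40 - 34)/(0 - 45) ≡ 6/22 mod 67. 22⁻¹ ≡ 64 (mod 67), so λ ≡ 49.
  x = λ² - 45 - 0 = 2401 - 45 ≡ 11; y = λ·(45 - 11) - 34 ≡ 24. → (11, 24)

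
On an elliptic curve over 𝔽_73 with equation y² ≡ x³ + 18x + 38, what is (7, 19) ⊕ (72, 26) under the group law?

(21, 48)

(7, 19) + (72, 26). λ = (26 - 19)/(72 - 7) ≡ 7/65 mod 73. 65⁻¹ ≡ 9 (mod 73), so λ ≡ 63.
  x = λ² - 7 - 72 = 3969 - 79 ≡ 21; y = λ·(7 - 21) - 19 ≡ 48. → (21, 48)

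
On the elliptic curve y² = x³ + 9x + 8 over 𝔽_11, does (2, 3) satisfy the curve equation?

y² = 3² ≡ 9; x³ + 9x + 8 = 34 ≡ 1 (mod 11). 9 ≠ 1.

no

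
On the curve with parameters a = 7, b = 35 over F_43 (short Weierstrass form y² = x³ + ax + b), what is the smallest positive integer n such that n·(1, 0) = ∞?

2

2P: (1, 0) + (1, 0): same x and y₁ ≡ -y₂, so the sum is ∞.
2P = ∞, so the order is 2.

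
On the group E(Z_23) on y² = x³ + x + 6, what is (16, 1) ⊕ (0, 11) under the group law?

(2, 19)

(16, 1) + (0, 11). λ = (11 - 1)/(0 - 16) ≡ 10/7 mod 23. 7⁻¹ ≡ 10 (mod 23), so λ ≡ 8.
  x = λ² - 16 - 0 = 64 - 16 ≡ 2; y = λ·(16 - 2) - 1 ≡ 19. → (2, 19)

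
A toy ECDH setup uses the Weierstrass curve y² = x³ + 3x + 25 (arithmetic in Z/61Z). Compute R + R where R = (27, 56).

tangent at (27, 56): λ = (3·27² + 3)/(2·56) ≡ 55/51. 51⁻¹ ≡ 6 (mod 61), so λ ≡ 55·6 ≡ 25.
  x = λ² - 27 - 27 = 625 - 54 ≡ 22; y = λ·(27 - 22) - 56 ≡ 8. → (22, 8)

(22, 8)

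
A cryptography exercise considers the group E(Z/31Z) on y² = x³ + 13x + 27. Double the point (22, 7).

tangent at (22, 7): λ = (3·22² + 13)/(2·7) ≡ 8/14. 14⁻¹ ≡ 20 (mod 31), so λ ≡ 8·20 ≡ 5.
  x = λ² - 22 - 22 = 25 - 44 ≡ 12; y = λ·(22 - 12) - 7 ≡ 12. → (12, 12)

(12, 12)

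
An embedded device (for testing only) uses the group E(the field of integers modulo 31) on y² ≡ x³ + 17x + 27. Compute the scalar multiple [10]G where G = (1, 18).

Double-and-add on 10 = (1010)₂. Start with G = (1, 18) for the leading 1-bit.
double: tangent at (1, 18): λ = (3·1² + 17)/(2·18) ≡ 20/5. 5⁻¹ ≡ 25 (mod 31) since 5·25 = 125 ≡ 1, so λ ≡ 20·25 ≡ 4.
  x = λ² - 1 - 1 = 16 - 2 ≡ 14; y = λ·(1 - 14) - 18 ≡ 23. → (14, 23)
double: tangent at (14, 23): λ = (3·14² + 17)/(2·23) ≡ 16/15. 15⁻¹ ≡ 29 (mod 31), so λ ≡ 16·29 ≡ 30.
  x = λ² - 14 - 14 = 900 - 28 ≡ 4; y = λ·(14 - 4) - 23 ≡ 29. → (4, 29)
add G: (4, 29) + (1, 18). λ = (18 - 29)/(1 - 4) ≡ 20/28 mod 31. 28⁻¹ ≡ 10 (mod 31) since 28·10 = 280 ≡ 1, so λ ≡ 14.
  x = λ² - 4 - 1 = 196 - 5 ≡ 5; y = λ·(4 - 5) - 29 ≡ 19. → (5, 19)
double: tangent at (5, 19): λ = (3·5² + 17)/(2·19) ≡ 30/7. 7⁻¹ ≡ 9 (mod 31), so λ ≡ 30·9 ≡ 22.
  x = λ² - 5 - 5 = 484 - 10 ≡ 9; y = λ·(5 - 9) - 19 ≡ 17. → (9, 17)

(9, 17)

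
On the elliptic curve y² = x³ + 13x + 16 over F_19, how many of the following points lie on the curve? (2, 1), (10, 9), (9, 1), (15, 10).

(2, 1): 1² ≡ 1, rhs ≡ 12 → off.
(10, 9): 9² ≡ 5, rhs ≡ 6 → off.
(9, 1): 1² ≡ 1, rhs ≡ 7 → off.
(15, 10): 10² ≡ 5, rhs ≡ 14 → off.

0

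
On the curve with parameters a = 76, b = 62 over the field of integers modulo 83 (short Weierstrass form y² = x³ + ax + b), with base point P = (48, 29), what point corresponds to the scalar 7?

(40, 11)

Double-and-add on 7 = (111)₂. Start with P = (48, 29) for the leading 1-bit.
double: tangent at (48, 29): λ = (3·48² + 76)/(2·29) ≡ 16/58. 58⁻¹ ≡ 73 (mod 83) since 58·73 = 4234 ≡ 1, so λ ≡ 16·73 ≡ 6.
  x = λ² - 48 - 48 = 36 - 96 ≡ 23; y = λ·(48 - 23) - 29 ≡ 38. → (23, 38)
add P: (23, 38) + (48, 29). λ = (29 - 38)/(48 - 23) ≡ 74/25 mod 83. 25⁻¹ ≡ 10 (mod 83), so λ ≡ 76.
  x = λ² - 23 - 48 = 5776 - 71 ≡ 61; y = λ·(23 - 61) - 38 ≡ 62. → (61, 62)
double: tangent at (61, 62): λ = (3·61² + 76)/(2·62) ≡ 34/41. 41⁻¹ ≡ 81 (mod 83), so λ ≡ 34·81 ≡ 15.
  x = λ² - 61 - 61 = 225 - 122 ≡ 20; y = λ·(61 - 20) - 62 ≡ 55. → (20, 55)
add P: (20, 55) + (48, 29). λ = (29 - 55)/(48 - 20) ≡ 57/28 mod 83. 28⁻¹ ≡ 3 (mod 83), so λ ≡ 5.
  x = λ² - 20 - 48 = 25 - 68 ≡ 40; y = λ·(20 - 40) - 55 ≡ 11. → (40, 11)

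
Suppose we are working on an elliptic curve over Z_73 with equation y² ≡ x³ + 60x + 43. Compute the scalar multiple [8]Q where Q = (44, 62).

Double-and-add on 8 = (1000)₂. Start with Q = (44, 62) for the leading 1-bit.
double: tangent at (44, 62): λ = (3·44² + 60)/(2·62) ≡ 28/51. 51⁻¹ ≡ 63 (mod 73) since 51·63 = 3213 ≡ 1, so λ ≡ 28·63 ≡ 12.
  x = λ² - 44 - 44 = 144 - 88 ≡ 56; y = λ·(44 - 56) - 62 ≡ 13. → (56, 13)
double: tangent at (56, 13): λ = (3·56² + 60)/(2·13) ≡ 51/26. 26⁻¹ ≡ 59 (mod 73), so λ ≡ 51·59 ≡ 16.
  x = λ² - 56 - 56 = 256 - 112 ≡ 71; y = λ·(56 - 71) - 13 ≡ 39. → (71, 39)
double: tangent at (71, 39): λ = (3·71² + 60)/(2·39) ≡ 72/5. 5⁻¹ ≡ 44 (mod 73), so λ ≡ 72·44 ≡ 29.
  x = λ² - 71 - 71 = 841 - 142 ≡ 42; y = λ·(71 - 42) - 39 ≡ 72. → (42, 72)

(42, 72)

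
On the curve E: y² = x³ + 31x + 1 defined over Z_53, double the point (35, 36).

tangent at (35, 36): λ = (3·35² + 31)/(2·36) ≡ 49/19. 19⁻¹ ≡ 14 (mod 53), so λ ≡ 49·14 ≡ 50.
  x = λ² - 35 - 35 = 2500 - 70 ≡ 45; y = λ·(35 - 45) - 36 ≡ 47. → (45, 47)

(45, 47)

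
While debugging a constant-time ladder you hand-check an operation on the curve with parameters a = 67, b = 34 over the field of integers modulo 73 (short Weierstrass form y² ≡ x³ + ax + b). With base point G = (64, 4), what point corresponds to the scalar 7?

Repeated addition: build up to 7G.
2G: tangent at (64, 4): λ = (3·64² + 67)/(2·4) ≡ 18/8. 8⁻¹ ≡ 64 (mod 73), so λ ≡ 18·64 ≡ 57.
  x = λ² - 64 - 64 = 3249 - 128 ≡ 55; y = λ·(64 - 55) - 4 ≡ 71. → (55, 71)
3G: (55, 71) + (64, 4). λ = (4 - 71)/(64 - 55) ≡ 6/9 mod 73. 9⁻¹ ≡ 65 (mod 73), so λ ≡ 25.
  x = λ² - 55 - 64 = 625 - 119 ≡ 68; y = λ·(55 - 68) - 71 ≡ 42. → (68, 42)
4G: (68, 42) + (64, 4). λ = (4 - 42)/(64 - 68) ≡ 35/69 mod 73. 69⁻¹ ≡ 18 (mod 73), so λ ≡ 46.
  x = λ² - 68 - 64 = 2116 - 132 ≡ 13; y = λ·(68 - 13) - 42 ≡ 6. → (13, 6)
5G: (13, 6) + (64, 4). λ = (4 - 6)/(64 - 13) ≡ 71/51 mod 73. 51⁻¹ ≡ 63 (mod 73) since 51·63 = 3213 ≡ 1, so λ ≡ 20.
  x = λ² - 13 - 64 = 400 - 77 ≡ 31; y = λ·(13 - 31) - 6 ≡ 72. → (31, 72)
6G: (31, 72) + (64, 4). λ = (4 - 72)/(64 - 31) ≡ 5/33 mod 73. 33⁻¹ ≡ 31 (mod 73), so λ ≡ 9.
  x = λ² - 31 - 64 = 81 - 95 ≡ 59; y = λ·(31 - 59) - 72 ≡ 41. → (59, 41)
7G: (59, 41) + (64, 4). λ = (4 - 41)/(64 - 59) ≡ 36/5 mod 73. 5⁻¹ ≡ 44 (mod 73), so λ ≡ 51.
  x = λ² - 59 - 64 = 2601 - 123 ≡ 69; y = λ·(59 - 69) - 41 ≡ 33. → (69, 33)

(69, 33)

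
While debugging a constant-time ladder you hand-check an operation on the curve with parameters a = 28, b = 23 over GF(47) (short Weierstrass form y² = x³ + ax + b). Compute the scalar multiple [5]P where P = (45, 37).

Repeated addition: build up to 5P.
2P: tangent at (45, 37): λ = (3·45² + 28)/(2·37) ≡ 40/27. 27⁻¹ ≡ 7 (mod 47) since 27·7 = 189 ≡ 1, so λ ≡ 40·7 ≡ 45.
  x = λ² - 45 - 45 = 2025 - 90 ≡ 8; y = λ·(45 - 8) - 37 ≡ 30. → (8, 30)
3P: (8, 30) + (45, 37). λ = (37 - 30)/(45 - 8) ≡ 7/37 mod 47. 37⁻¹ ≡ 14 (mod 47), so λ ≡ 4.
  x = λ² - 8 - 45 = 16 - 53 ≡ 10; y = λ·(8 - 10) - 30 ≡ 9. → (10, 9)
4P: (10, 9) + (45, 37). λ = (37 - 9)/(45 - 10) ≡ 28/35 mod 47. 35⁻¹ ≡ 43 (mod 47) since 35·43 = 1505 ≡ 1, so λ ≡ 29.
  x = λ² - 10 - 45 = 841 - 55 ≡ 34; y = λ·(10 - 34) - 9 ≡ 0. → (34, 0)
5P: (34, 0) + (45, 37). λ = (37 - 0)/(45 - 34) ≡ 37/11 mod 47. 11⁻¹ ≡ 30 (mod 47) since 11·30 = 330 ≡ 1, so λ ≡ 29.
  x = λ² - 34 - 45 = 841 - 79 ≡ 10; y = λ·(34 - 10) - 0 ≡ 38. → (10, 38)

(10, 38)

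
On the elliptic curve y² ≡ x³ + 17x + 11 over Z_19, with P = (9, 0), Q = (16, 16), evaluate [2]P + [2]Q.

(7, 13)

First 2P:
Repeated addition: build up to 2P.
2P: (9, 0) + (9, 0): same x and y₁ ≡ -y₂, so the sum is ∞.
2P = ∞.
Next 2Q:
Repeated addition: build up to 2Q.
2Q: tangent at (16, 16): λ = (3·16² + 17)/(2·16) ≡ 6/13. 13⁻¹ ≡ 3 (mod 19) since 13·3 = 39 ≡ 1, so λ ≡ 6·3 ≡ 18.
  x = λ² - 16 - 16 = 324 - 32 ≡ 7; y = λ·(16 - 7) - 16 ≡ 13. → (7, 13)
2Q = (7, 13).
Finally 2P + 2Q:
∞ + (7, 13) = (7, 13) (identity).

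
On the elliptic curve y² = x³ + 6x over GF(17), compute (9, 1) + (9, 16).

O

The two points share x = 9 and their y-coordinates satisfy 1 + 16 ≡ 0 (mod 17), so they are inverses. Their sum is the point at infinity.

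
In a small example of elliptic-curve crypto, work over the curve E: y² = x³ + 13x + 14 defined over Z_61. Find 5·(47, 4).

Write P = (47, 4).
Double-and-add on 5 = (101)₂. Start with P = (47, 4) for the leading 1-bit.
double: tangent at (47, 4): λ = (3·47² + 13)/(2·4) ≡ 52/8. 8⁻¹ ≡ 23 (mod 61), so λ ≡ 52·23 ≡ 37.
  x = λ² - 47 - 47 = 1369 - 94 ≡ 55; y = λ·(47 - 55) - 4 ≡ 5. → (55, 5)
double: tangent at (55, 5): λ = (3·55² + 13)/(2·5) ≡ 60/10. 10⁻¹ ≡ 55 (mod 61) since 10·55 = 550 ≡ 1, so λ ≡ 60·55 ≡ 6.
  x = λ² - 55 - 55 = 36 - 110 ≡ 48; y = λ·(55 - 48) - 5 ≡ 37. → (48, 37)
add P: (48, 37) + (47, 4). λ = (4 - 37)/(47 - 48) ≡ 28/60 mod 61. 60⁻¹ ≡ 60 (mod 61), so λ ≡ 33.
  x = λ² - 48 - 47 = 1089 - 95 ≡ 18; y = λ·(48 - 18) - 37 ≡ 38. → (18, 38)

(18, 38)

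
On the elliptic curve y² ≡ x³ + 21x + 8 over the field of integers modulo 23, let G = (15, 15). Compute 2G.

tangent at (15, 15): λ = (3·15² + 21)/(2·15) ≡ 6/7. 7⁻¹ ≡ 10 (mod 23), so λ ≡ 6·10 ≡ 14.
  x = λ² - 15 - 15 = 196 - 30 ≡ 5; y = λ·(15 - 5) - 15 ≡ 10. → (5, 10)

(5, 10)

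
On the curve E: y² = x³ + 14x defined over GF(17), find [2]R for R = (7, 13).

tangent at (7, 13): λ = (3·7² + 14)/(2·13) ≡ 8/9. 9⁻¹ ≡ 2 (mod 17) since 9·2 = 18 ≡ 1, so λ ≡ 8·2 ≡ 16.
  x = λ² - 7 - 7 = 256 - 14 ≡ 4; y = λ·(7 - 4) - 13 ≡ 1. → (4, 1)

(4, 1)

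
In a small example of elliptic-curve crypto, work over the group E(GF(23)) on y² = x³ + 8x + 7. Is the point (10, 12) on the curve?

y² = 12² ≡ 6; x³ + 8x + 7 = 1087 ≡ 6 (mod 23). 6 = 6.

yes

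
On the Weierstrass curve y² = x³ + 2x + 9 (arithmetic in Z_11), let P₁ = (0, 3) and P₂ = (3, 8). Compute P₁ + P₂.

(1, 10)

(0, 3) + (3, 8). λ = (8 - 3)/(3 - 0) ≡ 5/3 mod 11. 3⁻¹ ≡ 4 (mod 11) since 3·4 = 12 ≡ 1, so λ ≡ 9.
  x = λ² - 0 - 3 = 81 - 3 ≡ 1; y = λ·(0 - 1) - 3 ≡ 10. → (1, 10)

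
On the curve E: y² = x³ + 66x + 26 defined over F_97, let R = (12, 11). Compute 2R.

tangent at (12, 11): λ = (3·12² + 66)/(2·11) ≡ 13/22. 22⁻¹ ≡ 75 (mod 97) since 22·75 = 1650 ≡ 1, so λ ≡ 13·75 ≡ 5.
  x = λ² - 12 - 12 = 25 - 24 ≡ 1; y = λ·(12 - 1) - 11 ≡ 44. → (1, 44)

(1, 44)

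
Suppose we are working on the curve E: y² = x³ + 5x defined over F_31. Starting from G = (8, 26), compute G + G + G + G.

Repeated addition: build up to 4G.
2G: tangent at (8, 26): λ = (3·8² + 5)/(2·26) ≡ 11/21. 21⁻¹ ≡ 3 (mod 31), so λ ≡ 11·3 ≡ 2.
  x = λ² - 8 - 8 = 4 - 16 ≡ 19; y = λ·(8 - 19) - 26 ≡ 14. → (19, 14)
3G: (19, 14) + (8, 26). λ = (26 - 14)/(8 - 19) ≡ 12/20 mod 31. 20⁻¹ ≡ 14 (mod 31) since 20·14 = 280 ≡ 1, so λ ≡ 13.
  x = λ² - 19 - 8 = 169 - 27 ≡ 18; y = λ·(19 - 18) - 14 ≡ 30. → (18, 30)
4G: (18, 30) + (8, 26). λ = (26 - 30)/(8 - 18) ≡ 27/21 mod 31. 21⁻¹ ≡ 3 (mod 31) since 21·3 = 63 ≡ 1, so λ ≡ 19.
  x = λ² - 18 - 8 = 361 - 26 ≡ 25; y = λ·(18 - 25) - 30 ≡ 23. → (25, 23)

(25, 23)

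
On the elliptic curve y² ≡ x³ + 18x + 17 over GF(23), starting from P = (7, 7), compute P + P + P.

(16, 13)

Repeated addition: build up to 3P.
2P: tangent at (7, 7): λ = (3·7² + 18)/(2·7) ≡ 4/14. 14⁻¹ ≡ 5 (mod 23) since 14·5 = 70 ≡ 1, so λ ≡ 4·5 ≡ 20.
  x = λ² - 7 - 7 = 400 - 14 ≡ 18; y = λ·(7 - 18) - 7 ≡ 3. → (18, 3)
3P: (18, 3) + (7, 7). λ = (7 - 3)/(7 - 18) ≡ 4/12 mod 23. 12⁻¹ ≡ 2 (mod 23), so λ ≡ 8.
  x = λ² - 18 - 7 = 64 - 25 ≡ 16; y = λ·(18 - 16) - 3 ≡ 13. → (16, 13)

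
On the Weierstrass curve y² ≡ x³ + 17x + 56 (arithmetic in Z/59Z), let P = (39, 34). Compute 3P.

(3, 4)

Repeated addition: build up to 3P.
2P: tangent at (39, 34): λ = (3·39² + 17)/(2·34) ≡ 37/9. 9⁻¹ ≡ 46 (mod 59), so λ ≡ 37·46 ≡ 50.
  x = λ² - 39 - 39 = 2500 - 78 ≡ 3; y = λ·(39 - 3) - 34 ≡ 55. → (3, 55)
3P: (3, 55) + (39, 34). λ = (34 - 55)/(39 - 3) ≡ 38/36 mod 59. 36⁻¹ ≡ 41 (mod 59), so λ ≡ 24.
  x = λ² - 3 - 39 = 576 - 42 ≡ 3; y = λ·(3 - 3) - 55 ≡ 4. → (3, 4)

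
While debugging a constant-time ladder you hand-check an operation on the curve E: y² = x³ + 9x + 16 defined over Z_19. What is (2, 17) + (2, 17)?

tangent at (2, 17): λ = (3·2² + 9)/(2·17) ≡ 2/15. 15⁻¹ ≡ 14 (mod 19), so λ ≡ 2·14 ≡ 9.
  x = λ² - 2 - 2 = 81 - 4 ≡ 1; y = λ·(2 - 1) - 17 ≡ 11. → (1, 11)

(1, 11)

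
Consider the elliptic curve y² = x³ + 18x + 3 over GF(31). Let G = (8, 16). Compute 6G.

Double-and-add on 6 = (110)₂. Start with G = (8, 16) for the leading 1-bit.
double: tangent at (8, 16): λ = (3·8² + 18)/(2·16) ≡ 24/1. 1⁻¹ ≡ 1 (mod 31), so λ ≡ 24·1 ≡ 24.
  x = λ² - 8 - 8 = 576 - 16 ≡ 2; y = λ·(8 - 2) - 16 ≡ 4. → (2, 4)
add G: (2, 4) + (8, 16). λ = (16 - 4)/(8 - 2) ≡ 12/6 mod 31. 6⁻¹ ≡ 26 (mod 31), so λ ≡ 2.
  x = λ² - 2 - 8 = 4 - 10 ≡ 25; y = λ·(2 - 25) - 4 ≡ 12. → (25, 12)
double: tangent at (25, 12): λ = (3·25² + 18)/(2·12) ≡ 2/24. 24⁻¹ ≡ 22 (mod 31), so λ ≡ 2·22 ≡ 13.
  x = λ² - 25 - 25 = 169 - 50 ≡ 26; y = λ·(25 - 26) - 12 ≡ 6. → (26, 6)

(26, 6)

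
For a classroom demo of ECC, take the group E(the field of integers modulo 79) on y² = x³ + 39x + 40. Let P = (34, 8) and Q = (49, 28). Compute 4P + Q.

First 4P:
Repeated addition: build up to 4P.
2P: tangent at (34, 8): λ = (3·34² + 39)/(2·8) ≡ 31/16. 16⁻¹ ≡ 5 (mod 79) since 16·5 = 80 ≡ 1, so λ ≡ 31·5 ≡ 76.
  x = λ² - 34 - 34 = 5776 - 68 ≡ 20; y = λ·(34 - 20) - 8 ≡ 29. → (20, 29)
3P: (20, 29) + (34, 8). λ = (8 - 29)/(34 - 20) ≡ 58/14 mod 79. 14⁻¹ ≡ 17 (mod 79), so λ ≡ 38.
  x = λ² - 20 - 34 = 1444 - 54 ≡ 47; y = λ·(20 - 47) - 29 ≡ 51. → (47, 51)
4P: (47, 51) + (34, 8). λ = (8 - 51)/(34 - 47) ≡ 36/66 mod 79. 66⁻¹ ≡ 6 (mod 79) since 66·6 = 396 ≡ 1, so λ ≡ 58.
  x = λ² - 47 - 34 = 3364 - 81 ≡ 44; y = λ·(47 - 44) - 51 ≡ 44. → (44, 44)
4P = (44, 44).
Finally 4P + Q:
(44, 44) + (49, 28). λ = (28 - 44)/(49 - 44) ≡ 63/5 mod 79. 5⁻¹ ≡ 16 (mod 79) since 5·16 = 80 ≡ 1, so λ ≡ 60.
  x = λ² - 44 - 49 = 3600 - 93 ≡ 31; y = λ·(44 - 31) - 44 ≡ 25. → (31, 25)

(31, 25)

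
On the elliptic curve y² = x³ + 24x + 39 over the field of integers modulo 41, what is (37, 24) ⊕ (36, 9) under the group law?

(37, 24) + (36, 9). λ = (9 - 24)/(36 - 37) ≡ 26/40 mod 41. 40⁻¹ ≡ 40 (mod 41) since 40·40 = 1600 ≡ 1, so λ ≡ 15.
  x = λ² - 37 - 36 = 225 - 73 ≡ 29; y = λ·(37 - 29) - 24 ≡ 14. → (29, 14)

(29, 14)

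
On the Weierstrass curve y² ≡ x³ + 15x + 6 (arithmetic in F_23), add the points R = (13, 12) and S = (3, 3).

(20, 7)

(13, 12) + (3, 3). λ = (3 - 12)/(3 - 13) ≡ 14/13 mod 23. 13⁻¹ ≡ 16 (mod 23) since 13·16 = 208 ≡ 1, so λ ≡ 17.
  x = λ² - 13 - 3 = 289 - 16 ≡ 20; y = λ·(13 - 20) - 12 ≡ 7. → (20, 7)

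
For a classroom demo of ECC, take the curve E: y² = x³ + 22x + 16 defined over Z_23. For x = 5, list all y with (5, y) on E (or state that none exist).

x³ + 22x + 16 = 251 ≡ 21 (mod 23).
21 is a non-residue mod 23; no y exists.

none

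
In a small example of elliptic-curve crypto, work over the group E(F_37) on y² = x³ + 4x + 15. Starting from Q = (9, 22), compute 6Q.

Repeated addition: build up to 6Q.
2Q: tangent at (9, 22): λ = (3·9² + 4)/(2·22) ≡ 25/7. 7⁻¹ ≡ 16 (mod 37), so λ ≡ 25·16 ≡ 30.
  x = λ² - 9 - 9 = 900 - 18 ≡ 31; y = λ·(9 - 31) - 22 ≡ 21. → (31, 21)
3Q: (31, 21) + (9, 22). λ = (22 - 21)/(9 - 31) ≡ 1/15 mod 37. 15⁻¹ ≡ 5 (mod 37) since 15·5 = 75 ≡ 1, so λ ≡ 5.
  x = λ² - 31 - 9 = 25 - 40 ≡ 22; y = λ·(31 - 22) - 21 ≡ 24. → (22, 24)
4Q: (22, 24) + (9, 22). λ = (22 - 24)/(9 - 22) ≡ 35/24 mod 37. 24⁻¹ ≡ 17 (mod 37), so λ ≡ 3.
  x = λ² - 22 - 9 = 9 - 31 ≡ 15; y = λ·(22 - 15) - 24 ≡ 34. → (15, 34)
5Q: (15, 34) + (9, 22). λ = (22 - 34)/(9 - 15) ≡ 25/31 mod 37. 31⁻¹ ≡ 6 (mod 37), so λ ≡ 2.
  x = λ² - 15 - 9 = 4 - 24 ≡ 17; y = λ·(15 - 17) - 34 ≡ 36. → (17, 36)
6Q: (17, 36) + (9, 22). λ = (22 - 36)/(9 - 17) ≡ 23/29 mod 37. 29⁻¹ ≡ 23 (mod 37), so λ ≡ 11.
  x = λ² - 17 - 9 = 121 - 26 ≡ 21; y = λ·(17 - 21) - 36 ≡ 31. → (21, 31)

(21, 31)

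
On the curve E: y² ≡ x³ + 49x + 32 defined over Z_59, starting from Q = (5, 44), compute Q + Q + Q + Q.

(49, 28)

Double-and-add on 4 = (100)₂. Start with Q = (5, 44) for the leading 1-bit.
double: tangent at (5, 44): λ = (3·5² + 49)/(2·44) ≡ 6/29. 29⁻¹ ≡ 57 (mod 59), so λ ≡ 6·57 ≡ 47.
  x = λ² - 5 - 5 = 2209 - 10 ≡ 16; y = λ·(5 - 16) - 44 ≡ 29. → (16, 29)
double: tangent at (16, 29): λ = (3·16² + 49)/(2·29) ≡ 50/58. 58⁻¹ ≡ 58 (mod 59), so λ ≡ 50·58 ≡ 9.
  x = λ² - 16 - 16 = 81 - 32 ≡ 49; y = λ·(16 - 49) - 29 ≡ 28. → (49, 28)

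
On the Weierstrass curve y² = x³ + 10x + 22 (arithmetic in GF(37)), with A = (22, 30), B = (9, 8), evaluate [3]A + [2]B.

First 3A:
Repeated addition: build up to 3A.
2A: tangent at (22, 30): λ = (3·22² + 10)/(2·30) ≡ 19/23. 23⁻¹ ≡ 29 (mod 37) since 23·29 = 667 ≡ 1, so λ ≡ 19·29 ≡ 33.
  x = λ² - 22 - 22 = 1089 - 44 ≡ 9; y = λ·(22 - 9) - 30 ≡ 29. → (9, 29)
3A: (9, 29) + (22, 30). λ = (30 - 29)/(22 - 9) ≡ 1/13 mod 37. 13⁻¹ ≡ 20 (mod 37), so λ ≡ 20.
  x = λ² - 9 - 22 = 400 - 31 ≡ 36; y = λ·(9 - 36) - 29 ≡ 23. → (36, 23)
3A = (36, 23).
Next 2B:
Repeated addition: build up to 2B.
2B: tangent at (9, 8): λ = (3·9² + 10)/(2·8) ≡ 31/16. 16⁻¹ ≡ 7 (mod 37) since 16·7 = 112 ≡ 1, so λ ≡ 31·7 ≡ 32.
  x = λ² - 9 - 9 = 1024 - 18 ≡ 7; y = λ·(9 - 7) - 8 ≡ 19. → (7, 19)
2B = (7, 19).
Finally 3A + 2B:
(36, 23) + (7, 19). λ = (19 - 23)/(7 - 36) ≡ 33/8 mod 37. 8⁻¹ ≡ 14 (mod 37), so λ ≡ 18.
  x = λ² - 36 - 7 = 324 - 43 ≡ 22; y = λ·(36 - 22) - 23 ≡ 7. → (22, 7)

(22, 7)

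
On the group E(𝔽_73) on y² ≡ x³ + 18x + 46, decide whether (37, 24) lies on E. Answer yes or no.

y² = 24² ≡ 65; x³ + 18x + 46 = 51365 ≡ 46 (mod 73). 65 ≠ 46.

no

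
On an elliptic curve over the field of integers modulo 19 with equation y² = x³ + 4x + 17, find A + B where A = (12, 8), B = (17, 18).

(12, 8) + (17, 18). λ = (18 - 8)/(17 - 12) ≡ 10/5 mod 19. 5⁻¹ ≡ 4 (mod 19), so λ ≡ 2.
  x = λ² - 12 - 17 = 4 - 29 ≡ 13; y = λ·(12 - 13) - 8 ≡ 9. → (13, 9)

(13, 9)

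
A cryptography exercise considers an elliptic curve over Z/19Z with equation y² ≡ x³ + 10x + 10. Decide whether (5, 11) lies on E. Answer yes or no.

no

y² = 11² ≡ 7; x³ + 10x + 10 = 185 ≡ 14 (mod 19). 7 ≠ 14.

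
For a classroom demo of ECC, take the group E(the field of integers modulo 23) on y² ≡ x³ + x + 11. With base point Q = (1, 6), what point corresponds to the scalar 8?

(5, 7)

Double-and-add on 8 = (1000)₂. Start with Q = (1, 6) for the leading 1-bit.
double: tangent at (1, 6): λ = (3·1² + 1)/(2·6) ≡ 4/12. 12⁻¹ ≡ 2 (mod 23) since 12·2 = 24 ≡ 1, so λ ≡ 4·2 ≡ 8.
  x = λ² - 1 - 1 = 64 - 2 ≡ 16; y = λ·(1 - 16) - 6 ≡ 12. → (16, 12)
double: tangent at (16, 12): λ = (3·16² + 1)/(2·12) ≡ 10/1. 1⁻¹ ≡ 1 (mod 23), so λ ≡ 10·1 ≡ 10.
  x = λ² - 16 - 16 = 100 - 32 ≡ 22; y = λ·(16 - 22) - 12 ≡ 20. → (22, 20)
double: tangent at (22, 20): λ = (3·22² + 1)/(2·20) ≡ 4/17. 17⁻¹ ≡ 19 (mod 23), so λ ≡ 4·19 ≡ 7.
  x = λ² - 22 - 22 = 49 - 44 ≡ 5; y = λ·(22 - 5) - 20 ≡ 7. → (5, 7)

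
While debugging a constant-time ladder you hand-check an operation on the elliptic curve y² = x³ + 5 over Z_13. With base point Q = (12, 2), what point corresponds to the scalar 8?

O

Double-and-add on 8 = (1000)₂. Start with Q = (12, 2) for the leading 1-bit.
double: tangent at (12, 2): λ = (3·12² + 0)/(2·2) ≡ 3/4. 4⁻¹ ≡ 10 (mod 13), so λ ≡ 3·10 ≡ 4.
  x = λ² - 12 - 12 = 16 - 24 ≡ 5; y = λ·(12 - 5) - 2 ≡ 0. → (5, 0)
double: (5, 0) + (5, 0): same x and y₁ ≡ -y₂, so the sum is O.
double: O + O = O (identity).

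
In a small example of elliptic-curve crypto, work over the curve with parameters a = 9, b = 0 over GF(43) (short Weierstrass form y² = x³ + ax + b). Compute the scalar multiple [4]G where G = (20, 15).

(36, 14)

Repeated addition: build up to 4G.
2G: tangent at (20, 15): λ = (3·20² + 9)/(2·15) ≡ 5/30. 30⁻¹ ≡ 33 (mod 43), so λ ≡ 5·33 ≡ 36.
  x = λ² - 20 - 20 = 1296 - 40 ≡ 9; y = λ·(20 - 9) - 15 ≡ 37. → (9, 37)
3G: (9, 37) + (20, 15). λ = (15 - 37)/(20 - 9) ≡ 21/11 mod 43. 11⁻¹ ≡ 4 (mod 43) since 11·4 = 44 ≡ 1, so λ ≡ 41.
  x = λ² - 9 - 20 = 1681 - 29 ≡ 18; y = λ·(9 - 18) - 37 ≡ 24. → (18, 24)
4G: (18, 24) + (20, 15). λ = (15 - 24)/(20 - 18) ≡ 34/2 mod 43. 2⁻¹ ≡ 22 (mod 43), so λ ≡ 17.
  x = λ² - 18 - 20 = 289 - 38 ≡ 36; y = λ·(18 - 36) - 24 ≡ 14. → (36, 14)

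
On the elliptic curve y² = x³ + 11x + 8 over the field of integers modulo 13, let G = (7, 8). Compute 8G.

(11, 2)

Repeated addition: build up to 8G.
2G: tangent at (7, 8): λ = (3·7² + 11)/(2·8) ≡ 2/3. 3⁻¹ ≡ 9 (mod 13), so λ ≡ 2·9 ≡ 5.
  x = λ² - 7 - 7 = 25 - 14 ≡ 11; y = λ·(7 - 11) - 8 ≡ 11. → (11, 11)
3G: (11, 11) + (7, 8). λ = (8 - 11)/(7 - 11) ≡ 10/9 mod 13. 9⁻¹ ≡ 3 (mod 13) since 9·3 = 27 ≡ 1, so λ ≡ 4.
  x = λ² - 11 - 7 = 16 - 18 ≡ 11; y = λ·(11 - 11) - 11 ≡ 2. → (11, 2)
4G: (11, 2) + (7, 8). λ = (8 - 2)/(7 - 11) ≡ 6/9 mod 13. 9⁻¹ ≡ 3 (mod 13), so λ ≡ 5.
  x = λ² - 11 - 7 = 25 - 18 ≡ 7; y = λ·(11 - 7) - 2 ≡ 5. → (7, 5)
5G: (7, 5) + (7, 8): same x and y₁ ≡ -y₂, so the sum is 𝒪.
6G: 𝒪 + (7, 8) = (7, 8) (identity).
7G: tangent at (7, 8): λ = (3·7² + 11)/(2·8) ≡ 2/3. 3⁻¹ ≡ 9 (mod 13), so λ ≡ 2·9 ≡ 5.
  x = λ² - 7 - 7 = 25 - 14 ≡ 11; y = λ·(7 - 11) - 8 ≡ 11. → (11, 11)
8G: (11, 11) + (7, 8). λ = (8 - 11)/(7 - 11) ≡ 10/9 mod 13. 9⁻¹ ≡ 3 (mod 13), so λ ≡ 4.
  x = λ² - 11 - 7 = 16 - 18 ≡ 11; y = λ·(11 - 11) - 11 ≡ 2. → (11, 2)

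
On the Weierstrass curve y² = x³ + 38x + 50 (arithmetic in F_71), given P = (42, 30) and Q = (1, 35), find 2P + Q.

First 2P:
Repeated addition: build up to 2P.
2P: tangent at (42, 30): λ = (3·42² + 38)/(2·30) ≡ 5/60. 60⁻¹ ≡ 58 (mod 71) since 60·58 = 3480 ≡ 1, so λ ≡ 5·58 ≡ 6.
  x = λ² - 42 - 42 = 36 - 84 ≡ 23; y = λ·(42 - 23) - 30 ≡ 13. → (23, 13)
2P = (23, 13).
Finally 2P + Q:
(23, 13) + (1, 35). λ = (35 - 13)/(1 - 23) ≡ 22/49 mod 71. 49⁻¹ ≡ 29 (mod 71) since 49·29 = 1421 ≡ 1, so λ ≡ 70.
  x = λ² - 23 - 1 = 4900 - 24 ≡ 48; y = λ·(23 - 48) - 13 ≡ 12. → (48, 12)

(48, 12)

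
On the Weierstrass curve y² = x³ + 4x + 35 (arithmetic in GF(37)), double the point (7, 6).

(30, 16)

tangent at (7, 6): λ = (3·7² + 4)/(2·6) ≡ 3/12. 12⁻¹ ≡ 34 (mod 37), so λ ≡ 3·34 ≡ 28.
  x = λ² - 7 - 7 = 784 - 14 ≡ 30; y = λ·(7 - 30) - 6 ≡ 16. → (30, 16)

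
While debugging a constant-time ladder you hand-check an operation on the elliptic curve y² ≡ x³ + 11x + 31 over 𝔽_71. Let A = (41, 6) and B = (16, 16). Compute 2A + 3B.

O

First 2A:
Repeated addition: build up to 2A.
2A: tangent at (41, 6): λ = (3·41² + 11)/(2·6) ≡ 13/12. 12⁻¹ ≡ 6 (mod 71), so λ ≡ 13·6 ≡ 7.
  x = λ² - 41 - 41 = 49 - 82 ≡ 38; y = λ·(41 - 38) - 6 ≡ 15. → (38, 15)
2A = (38, 15).
Next 3B:
Repeated addition: build up to 3B.
2B: tangent at (16, 16): λ = (3·16² + 11)/(2·16) ≡ 69/32. 32⁻¹ ≡ 20 (mod 71) since 32·20 = 640 ≡ 1, so λ ≡ 69·20 ≡ 31.
  x = λ² - 16 - 16 = 961 - 32 ≡ 6; y = λ·(16 - 6) - 16 ≡ 10. → (6, 10)
3B: (6, 10) + (16, 16). λ = (16 - 10)/(16 - 6) ≡ 6/10 mod 71. 10⁻¹ ≡ 64 (mod 71), so λ ≡ 29.
  x = λ² - 6 - 16 = 841 - 22 ≡ 38; y = λ·(6 - 38) - 10 ≡ 56. → (38, 56)
3B = (38, 56).
Finally 2A + 3B:
(38, 15) + (38, 56): same x and y₁ ≡ -y₂, so the sum is ∞.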